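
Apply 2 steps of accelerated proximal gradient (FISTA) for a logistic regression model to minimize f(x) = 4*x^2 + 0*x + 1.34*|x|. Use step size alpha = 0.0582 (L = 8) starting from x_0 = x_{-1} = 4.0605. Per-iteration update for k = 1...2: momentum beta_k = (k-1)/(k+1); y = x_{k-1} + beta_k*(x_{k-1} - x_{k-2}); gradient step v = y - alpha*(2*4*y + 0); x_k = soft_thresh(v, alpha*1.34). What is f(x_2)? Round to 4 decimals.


FISTA on f(x) = 4*x^2 + 0*x + 1.34*|x|
L = 8, alpha = 0.0582
Iteration 1: beta = 0.0, y = 4.0605 + 0.0*(4.0605 - 4.0605) = 4.0605
  grad(y) = 32.484, v = y - alpha*grad = 2.1699
  prox(v) = soft_thresh(2.1699, 0.078) = 2.0919
Iteration 2: beta = 0.3333, y = 2.0919 + 0.3333*(2.0919 - 4.0605) = 1.4358
  grad(y) = 11.4861, v = y - alpha*grad = 0.7673
  prox(v) = soft_thresh(0.7673, 0.078) = 0.6893
f(x_2) = 4*0.6893^2 + 0*0.6893 + 1.34*|0.6893| = 2.8241


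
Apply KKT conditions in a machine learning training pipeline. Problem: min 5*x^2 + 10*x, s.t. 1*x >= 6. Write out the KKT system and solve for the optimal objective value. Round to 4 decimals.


Step 1: Try lambda = 0 (constraint inactive).
x_unc = -10/(2*5) = -1.0
Check: 1*-1.0 = -1.0 < 6 -- violated!
Step 2: Constraint must be active: 1*x = 6
x* = 6/1 = 6.0
lambda = (2*5*6.0 + 10)/1 = 70.0
Step 3: Compute optimal value.
f(x*) = 5*6.0^2 + 10*6.0 = 240.0


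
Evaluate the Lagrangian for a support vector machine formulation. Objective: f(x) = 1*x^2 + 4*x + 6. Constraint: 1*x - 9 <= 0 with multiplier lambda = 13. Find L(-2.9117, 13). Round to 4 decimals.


Step 1: Evaluate f(x).
f(-2.9117) = 1*(-2.9117)^2 + 4*(-2.9117) + 6 = 2.8312
Step 2: Evaluate g(x).
g(-2.9117) = 1*-2.9117 - 9 = -11.9117
Step 3: Compute Lagrangian.
L = 2.8312 + 13*-11.9117 = -152.0209


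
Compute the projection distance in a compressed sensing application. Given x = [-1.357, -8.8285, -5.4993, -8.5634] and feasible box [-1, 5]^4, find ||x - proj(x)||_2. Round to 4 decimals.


Project each component onto [-1, 5].
clip(-1.357) = -1.0, clip(-8.8285) = -1.0, clip(-5.4993) = -1.0, clip(-8.5634) = -1.0
Projection = [-1.0, -1.0, -1.0, -1.0]
Squared diffs: [0.1274, 61.2854, 20.2437, 57.205]
Distance = sqrt(138.8615) = 11.784


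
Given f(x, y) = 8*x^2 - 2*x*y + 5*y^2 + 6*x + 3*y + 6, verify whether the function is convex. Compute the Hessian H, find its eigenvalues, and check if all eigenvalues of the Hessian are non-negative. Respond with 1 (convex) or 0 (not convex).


The Hessian of f(x,y) = 8*x^2 - 2*x*y + 5*y^2 + 6*x + 3*y + 6 is:
H = [[16, -2], [-2, 10]]
Trace = 16 + 10 = 26
Determinant = 16*10 - (-2)^2 = 156
Discriminant = (26)^2 - 4*156 = 52.0
Eigenvalues: lambda_1 = 9.3944, lambda_2 = 16.6056
The function is convex.

1


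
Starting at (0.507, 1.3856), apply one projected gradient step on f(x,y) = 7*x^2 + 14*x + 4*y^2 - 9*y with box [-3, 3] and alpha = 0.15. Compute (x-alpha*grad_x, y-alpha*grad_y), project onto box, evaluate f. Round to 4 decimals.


Step 1: Compute gradient at (0.507, 1.3856).
grad_x = 2*7*0.507 + 14 = 21.098
grad_y = 2*4*1.3856 - 9 = 2.0848
Step 2: Gradient step.
x_raw = 0.507 - 0.15*21.098 = -2.6577
y_raw = 1.3856 - 0.15*2.0848 = 1.0729
Step 3: Project onto [-3, 3].
x_proj = clip(-2.6577) = -2.6577
y_proj = clip(1.0729) = 1.0729
Step 4: Evaluate f.
f(-2.6577, 1.0729) = 7.1842


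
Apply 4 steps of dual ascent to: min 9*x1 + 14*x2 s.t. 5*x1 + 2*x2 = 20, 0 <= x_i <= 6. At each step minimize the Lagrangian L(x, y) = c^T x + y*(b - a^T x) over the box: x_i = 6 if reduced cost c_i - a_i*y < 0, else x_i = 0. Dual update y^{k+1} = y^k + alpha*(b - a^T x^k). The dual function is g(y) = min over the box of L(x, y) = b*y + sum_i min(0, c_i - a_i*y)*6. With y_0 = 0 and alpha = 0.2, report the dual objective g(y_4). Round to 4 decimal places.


Dual ascent for LP: min 9*x1 + 14*x2, 5*x1 + 2*x2 = 20, 0 <= x_i <= 6
Step 1: y^k = 0.0, reduced costs: (9.0, 14.0)
  x^k = (0.0, 0.0), subgradient = b - a^T x = 20.0
  y^{k+1} = 0.0 + 0.2*20.0 = 4.0
Step 2: y^k = 4.0, reduced costs: (-11.0, 6.0)
  x^k = (6.0, 0.0), subgradient = b - a^T x = -10.0
  y^{k+1} = 4.0 + 0.2*-10.0 = 2.0
Step 3: y^k = 2.0, reduced costs: (-1.0, 10.0)
  x^k = (6.0, 0.0), subgradient = b - a^T x = -10.0
  y^{k+1} = 2.0 + 0.2*-10.0 = 0.0
Step 4: y^k = 0.0, reduced costs: (9.0, 14.0)
  x^k = (0.0, 0.0), subgradient = b - a^T x = 20.0
  y^{k+1} = 0.0 + 0.2*20.0 = 4.0
Dual objective at y_4 = 4.0: reduced costs (-11.0, 6.0), box minimizer x = (6.0, 0.0)
g(y_4) = b*y + (c1 - a1*y)*x1 + (c2 - a2*y)*x2 = 20*4.0 + (-11.0)*6.0 + 6.0*0.0 = 80.0 - 66.0 + 0.0 = 14.0


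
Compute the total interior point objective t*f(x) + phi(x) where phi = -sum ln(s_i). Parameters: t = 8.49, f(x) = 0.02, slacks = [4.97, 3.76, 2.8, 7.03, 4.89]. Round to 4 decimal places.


Step 1: Compute log-barrier.
ln values: [1.6034, 1.3244, 1.0296, 1.9502, 1.5872]
phi = -(1.6034 + 1.3244 + 1.0296 + 1.9502 + 1.5872) = -7.4948
Step 2: Compute augmented objective.
t*f(x) = 8.49*0.02 = 0.1698
Total = 0.1698 - 7.4948 = -7.325


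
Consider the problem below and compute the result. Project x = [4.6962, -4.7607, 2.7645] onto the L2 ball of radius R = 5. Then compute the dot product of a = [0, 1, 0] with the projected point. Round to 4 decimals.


Step 1: Compute ||x|| (intermediates to 6 decimals).
||x|| = sqrt(4.6962^2 + (-4.7607)^2 + 2.7645^2) = 7.236091
Step 2: Project.
Since ||x|| > R, scale = R/||x|| = 5/7.236091 = 0.690981, proj(x) = scale * x
proj(x) = [3.244985, -3.289553, 1.910217]
Step 3: Dot product.
a^T * proj(x) = 0*3.244985 + 1*(-3.289553) + 0*1.910217 = -3.2896


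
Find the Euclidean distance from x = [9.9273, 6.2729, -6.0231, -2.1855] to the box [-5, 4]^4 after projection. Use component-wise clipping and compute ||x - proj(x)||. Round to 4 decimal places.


Project each component onto [-5, 4].
clip(9.9273) = 4.0, clip(6.2729) = 4.0, clip(-6.0231) = -5.0, clip(-2.1855) = -2.1855
Projection = [4.0, 4.0, -5.0, -2.1855]
Squared diffs: [35.1329, 5.1661, 1.0467, 0.0]
Distance = sqrt(41.3457) = 6.4301


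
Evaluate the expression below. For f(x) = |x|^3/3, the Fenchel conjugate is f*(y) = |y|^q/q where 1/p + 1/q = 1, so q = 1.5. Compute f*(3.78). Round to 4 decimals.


The conjugate exponent q satisfies 1/p + 1/q = 1.
p = 3, so q = 3/(3 - 1) = 1.5
|y|^q = 3.78^1.5 = 7.3492
f*(3.78) = 7.3492 / 1.5 = 4.8994


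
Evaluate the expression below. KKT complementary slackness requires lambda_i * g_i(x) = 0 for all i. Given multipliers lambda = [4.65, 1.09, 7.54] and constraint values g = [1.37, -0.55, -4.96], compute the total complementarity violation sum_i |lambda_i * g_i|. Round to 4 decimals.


KKT complementary slackness check:
lambda_1 * g_1 = 4.65 * 1.37 = 6.3705
lambda_2 * g_2 = 1.09 * -0.55 = -0.5995
lambda_3 * g_3 = 7.54 * -4.96 = -37.3984
Total violation = 6.3705 + 0.5995 + 37.3984 = 44.3684


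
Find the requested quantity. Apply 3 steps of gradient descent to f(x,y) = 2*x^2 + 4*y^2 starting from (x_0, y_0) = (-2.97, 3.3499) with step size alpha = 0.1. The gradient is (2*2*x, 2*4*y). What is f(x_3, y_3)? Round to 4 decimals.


Gradient descent on f(x,y) = 2*x^2 + 4*y^2.
Starting point: (-2.97, 3.3499), alpha = 0.1
Step 1: grad_x = 2*2*-2.97 = -11.88, grad_y = 2*4*3.3499 = 26.7992
  x_1 = -2.97 - 0.1*-11.88 = -1.782
  y_1 = 3.3499 - 0.1*26.7992 = 0.67
Step 2: grad_x = 2*2*-1.782 = -7.128, grad_y = 2*4*0.67 = 5.3598
  x_2 = -1.782 - 0.1*-7.128 = -1.0692
  y_2 = 0.67 - 0.1*5.3598 = 0.134
Step 3: grad_x = 2*2*-1.0692 = -4.2768, grad_y = 2*4*0.134 = 1.072
  x_3 = -1.0692 - 0.1*-4.2768 = -0.6415
  y_3 = 0.134 - 0.1*1.072 = 0.0268
f(-0.6415, 0.0268) = 2*(-0.6415)^2 + 4*0.0268^2 = 0.826


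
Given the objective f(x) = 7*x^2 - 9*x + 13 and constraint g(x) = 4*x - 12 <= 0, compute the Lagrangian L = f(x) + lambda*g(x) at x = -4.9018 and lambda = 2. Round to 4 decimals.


Step 1: Evaluate f(x).
f(-4.9018) = 7*(-4.9018)^2 - 9*(-4.9018) + 13 = 225.3097
Step 2: Evaluate g(x).
g(-4.9018) = 4*-4.9018 - 12 = -31.6072
Step 3: Compute Lagrangian.
L = 225.3097 + 2*-31.6072 = 162.0953


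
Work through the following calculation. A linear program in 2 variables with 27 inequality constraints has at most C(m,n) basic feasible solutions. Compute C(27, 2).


Each vertex corresponds to some choice of n active constraints out of m, so the number of vertices is at most C(m, n) = m! / (n!(m-n)!).
m = 27, n = 2
Numerator: 27 * 26
Denominator: 2! = 2
C(27, 2) = 351


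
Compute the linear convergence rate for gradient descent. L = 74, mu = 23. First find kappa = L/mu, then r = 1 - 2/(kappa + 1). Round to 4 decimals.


Step 1: Compute the condition number.
kappa = L/mu = 74/23 = 3.2174
Step 2: Compute the convergence rate.
r = 1 - 2/(kappa + 1) = 1 - 2*mu/(L + mu) = (L - mu)/(L + mu) = 51/97 = 0.5258


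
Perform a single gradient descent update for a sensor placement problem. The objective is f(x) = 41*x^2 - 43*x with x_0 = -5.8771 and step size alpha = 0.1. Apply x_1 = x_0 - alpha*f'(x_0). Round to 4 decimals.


We compute the gradient at x_0 and apply the update.
f'(x) = 82*x - 43
f'(-5.8771) = 82*-5.8771 - 43 = -524.9222
x_1 = -5.8771 - 0.1*-524.9222 = 46.6151


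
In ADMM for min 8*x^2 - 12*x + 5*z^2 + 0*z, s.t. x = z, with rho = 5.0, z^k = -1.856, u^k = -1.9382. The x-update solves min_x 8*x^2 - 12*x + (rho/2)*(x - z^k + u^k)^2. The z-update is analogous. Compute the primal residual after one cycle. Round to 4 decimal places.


ADMM iteration with rho = 5.0, z^k = -1.856, u^k = -1.9382
Step 1: x-update.
Minimize 8*x^2 - 12*x + (5.0/2)*(x + 1.856 - 1.9382)^2
FOC: (2*8 + 5.0)*x = 12 + 5.0*(-1.856 + 1.9382)
x^{k+1} = 0.591
Step 2: z-update.
Minimize 5*z^2 + 0*z + (5.0/2)*(0.591 - z - 1.9382)^2
FOC: (2*5 + 5.0)*z = 0 + 5.0*(0.591 - 1.9382)
z^{k+1} = -0.4491
Step 3: u-update.
u^{k+1} = -1.9382 + 0.591 + 0.4491 = -0.8981
Step 4: Primal residual = |0.591 + 0.4491| = 1.0401


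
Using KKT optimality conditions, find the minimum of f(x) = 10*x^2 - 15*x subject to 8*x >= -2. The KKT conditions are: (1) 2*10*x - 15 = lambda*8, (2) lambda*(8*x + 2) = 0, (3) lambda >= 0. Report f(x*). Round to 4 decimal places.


Step 1: Try lambda = 0 (constraint inactive).
Stationarity: 2*10*x - 15 = 0
x* = 15/(2*10) = 0.75
Check constraint: 8*0.75 = 6.0 >= -2 -- satisfied.
Step 2: Compute optimal value.
f(x*) = 10*0.75^2 - 15*0.75 = -5.625


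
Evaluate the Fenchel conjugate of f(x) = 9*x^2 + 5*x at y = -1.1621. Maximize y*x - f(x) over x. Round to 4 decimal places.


f*(y) = sup_x {y*x - a*x^2 - b*x} = sup_x {(y-b)*x - a*x^2}
FOC: (y - b) - 2a*x = 0 => x* = (y - b)/(2a)
x* = (-1.1621 - 5)/(2*9) = -0.3423
f*(-1.1621) = (y-b)^2/(4a) = (-1.1621 - 5)^2/(4*9)
= 37.9715/36 = 1.0548


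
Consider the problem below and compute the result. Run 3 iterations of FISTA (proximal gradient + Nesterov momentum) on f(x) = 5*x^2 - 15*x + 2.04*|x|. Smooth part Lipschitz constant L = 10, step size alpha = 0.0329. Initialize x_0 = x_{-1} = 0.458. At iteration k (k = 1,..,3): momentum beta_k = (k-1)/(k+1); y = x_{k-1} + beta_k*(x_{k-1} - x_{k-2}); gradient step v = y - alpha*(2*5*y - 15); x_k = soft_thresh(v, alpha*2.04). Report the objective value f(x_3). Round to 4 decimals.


FISTA on f(x) = 5*x^2 - 15*x + 2.04*|x|
L = 10, alpha = 0.0329
Iteration 1: beta = 0.0, y = 0.458 + 0.0*(0.458 - 0.458) = 0.458
  grad(y) = -10.42, v = y - alpha*grad = 0.8008
  prox(v) = soft_thresh(0.8008, 0.0671) = 0.7337
Iteration 2: beta = 0.3333, y = 0.7337 + 0.3333*(0.7337 - 0.458) = 0.8256
  grad(y) = -6.744, v = y - alpha*grad = 1.0475
  prox(v) = soft_thresh(1.0475, 0.0671) = 0.9804
Iteration 3: beta = 0.5, y = 0.9804 + 0.5*(0.9804 - 0.7337) = 1.1037
  grad(y) = -3.9631, v = y - alpha*grad = 1.2341
  prox(v) = soft_thresh(1.2341, 0.0671) = 1.167
f(x_3) = 5*1.167^2 - 15*1.167 + 2.04*|1.167| = -8.3148


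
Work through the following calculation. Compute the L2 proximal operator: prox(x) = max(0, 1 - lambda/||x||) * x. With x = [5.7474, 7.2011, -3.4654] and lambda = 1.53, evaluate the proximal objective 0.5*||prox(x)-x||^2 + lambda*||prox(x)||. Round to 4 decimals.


Step 1: Compute ||x||.
||x|| = 9.8436
Step 2: Compute scaling factor.
scale = max(0, 1 - 1.53/9.8436) = 0.8446
Step 3: prox(x) = [4.8541, 6.0818, -2.9268]
||prox(x)|| = 8.3136
Step 4: Proximal objective.
0.5*||prox-x||^2 = 1.1705
lambda*||prox|| = 12.7198
Total = 13.8903


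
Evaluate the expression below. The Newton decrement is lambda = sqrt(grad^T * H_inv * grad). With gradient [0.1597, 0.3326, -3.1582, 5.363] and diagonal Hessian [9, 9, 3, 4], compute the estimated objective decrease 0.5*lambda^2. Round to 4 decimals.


Step 1: H is diagonal, so H^(-1) * g = [0.0177, 0.037, -1.0527, 1.3408].
Step 2: g^T H^(-1) g = sum_i g_i^2 / H_ii
  = (0.1597)^2/9 + (0.3326)^2/9 + (-3.1582)^2/3 + (5.363)^2/4
  = 0.0028 + 0.0123 + 3.3247 + 7.1904 = 10.5303
Step 3: Objective decrease = 0.5 * g^T H^(-1) g = 5.2652


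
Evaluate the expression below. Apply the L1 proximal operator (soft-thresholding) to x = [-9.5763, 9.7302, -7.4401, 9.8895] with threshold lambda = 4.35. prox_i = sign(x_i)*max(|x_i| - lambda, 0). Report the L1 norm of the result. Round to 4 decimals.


Soft-thresholding with lambda = 4.35:
prox(-9.5763) = sign(-9.5763)*max(|-9.5763| - 4.35, 0) = -5.2263
prox(9.7302) = sign(9.7302)*max(|9.7302| - 4.35, 0) = 5.3802
prox(-7.4401) = sign(-7.4401)*max(|-7.4401| - 4.35, 0) = -3.0901
prox(9.8895) = sign(9.8895)*max(|9.8895| - 4.35, 0) = 5.5395
prox(x) = [-5.2263, 5.3802, -3.0901, 5.5395]
||prox(x)||_1 = 5.2263 + 5.3802 + 3.0901 + 5.5395 = 19.2361


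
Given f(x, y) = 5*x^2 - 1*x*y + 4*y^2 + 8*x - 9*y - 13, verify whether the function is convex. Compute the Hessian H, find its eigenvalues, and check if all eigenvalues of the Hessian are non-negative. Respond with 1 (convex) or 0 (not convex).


The Hessian of f(x,y) = 5*x^2 - 1*x*y + 4*y^2 + 8*x - 9*y - 13 is:
H = [[10, -1], [-1, 8]]
Trace = 10 + 8 = 18
Determinant = 10*8 - (-1)^2 = 79
Discriminant = (18)^2 - 4*79 = 8.0
Eigenvalues: lambda_1 = 7.5858, lambda_2 = 10.4142
The function is convex.

1


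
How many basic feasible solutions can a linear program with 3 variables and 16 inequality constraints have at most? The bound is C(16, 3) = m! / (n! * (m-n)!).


Each vertex corresponds to some choice of n active constraints out of m, so the number of vertices is at most C(m, n) = m! / (n!(m-n)!).
m = 16, n = 3
Numerator: 16 * 15 * 14
Denominator: 3! = 6
C(16, 3) = 560


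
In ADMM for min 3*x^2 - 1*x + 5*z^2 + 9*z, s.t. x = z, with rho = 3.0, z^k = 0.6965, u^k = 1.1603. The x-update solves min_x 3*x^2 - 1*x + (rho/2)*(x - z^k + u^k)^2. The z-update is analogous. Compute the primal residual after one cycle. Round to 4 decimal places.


ADMM iteration with rho = 3.0, z^k = 0.6965, u^k = 1.1603
Step 1: x-update.
Minimize 3*x^2 - 1*x + (3.0/2)*(x - 0.6965 + 1.1603)^2
FOC: (2*3 + 3.0)*x = 1 + 3.0*(0.6965 - 1.1603)
x^{k+1} = -0.0435
Step 2: z-update.
Minimize 5*z^2 + 9*z + (3.0/2)*(-0.0435 - z + 1.1603)^2
FOC: (2*5 + 3.0)*z = -9 + 3.0*(-0.0435 + 1.1603)
z^{k+1} = -0.4346
Step 3: u-update.
u^{k+1} = 1.1603 - 0.0435 + 0.4346 = 1.5514
Step 4: Primal residual = |-0.0435 + 0.4346| = 0.3911


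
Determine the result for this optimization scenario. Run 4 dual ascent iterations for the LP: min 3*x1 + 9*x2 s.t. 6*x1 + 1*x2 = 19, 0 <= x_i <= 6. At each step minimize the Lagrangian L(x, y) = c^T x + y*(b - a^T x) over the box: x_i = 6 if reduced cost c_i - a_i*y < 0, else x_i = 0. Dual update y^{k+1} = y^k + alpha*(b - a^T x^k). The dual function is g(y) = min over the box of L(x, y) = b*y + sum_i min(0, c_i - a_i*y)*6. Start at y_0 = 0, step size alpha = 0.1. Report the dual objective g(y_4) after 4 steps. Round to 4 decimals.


Dual ascent for LP: min 3*x1 + 9*x2, 6*x1 + 1*x2 = 19, 0 <= x_i <= 6
Step 1: y^k = 0.0, reduced costs: (3.0, 9.0)
  x^k = (0.0, 0.0), subgradient = b - a^T x = 19.0
  y^{k+1} = 0.0 + 0.1*19.0 = 1.9
Step 2: y^k = 1.9, reduced costs: (-8.4, 7.1)
  x^k = (6.0, 0.0), subgradient = b - a^T x = -17.0
  y^{k+1} = 1.9 + 0.1*-17.0 = 0.2
Step 3: y^k = 0.2, reduced costs: (1.8, 8.8)
  x^k = (0.0, 0.0), subgradient = b - a^T x = 19.0
  y^{k+1} = 0.2 + 0.1*19.0 = 2.1
Step 4: y^k = 2.1, reduced costs: (-9.6, 6.9)
  x^k = (6.0, 0.0), subgradient = b - a^T x = -17.0
  y^{k+1} = 2.1 + 0.1*-17.0 = 0.4
Dual objective at y_4 = 0.4: reduced costs (0.6, 8.6), box minimizer x = (0.0, 0.0)
g(y_4) = b*y + (c1 - a1*y)*x1 + (c2 - a2*y)*x2 = 19*0.4 + 0.6*0.0 + 8.6*0.0 = 7.6 + 0.0 + 0.0 = 7.6


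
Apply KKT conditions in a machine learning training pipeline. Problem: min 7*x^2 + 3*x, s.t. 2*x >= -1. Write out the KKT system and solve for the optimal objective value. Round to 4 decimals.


Step 1: Try lambda = 0 (constraint inactive).
Stationarity: 2*7*x + 3 = 0
x* = -3/(2*7) = -3/14 = -0.2143 (rounded; the exact value -3/14 is used below)
Check constraint: 2*-0.2143 = -0.4286 >= -1 -- satisfied.
Step 2: Compute optimal value.
f(x*) = 7*(-3/14)^2 + 3*(-3/14) = -0.3214


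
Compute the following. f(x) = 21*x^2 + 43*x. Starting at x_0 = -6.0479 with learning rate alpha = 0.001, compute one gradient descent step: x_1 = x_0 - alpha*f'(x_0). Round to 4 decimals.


We compute the gradient at x_0 and apply the update.
f'(x) = 42*x + 43
f'(-6.0479) = 42*-6.0479 + 43 = -211.0118
x_1 = -6.0479 - 0.001*-211.0118 = -5.8369


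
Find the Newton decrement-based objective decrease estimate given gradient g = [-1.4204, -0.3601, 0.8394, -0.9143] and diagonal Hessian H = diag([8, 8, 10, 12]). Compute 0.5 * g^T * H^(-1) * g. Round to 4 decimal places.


Step 1: H is diagonal, so H^(-1) * g = [-0.1776, -0.045, 0.0839, -0.0762].
Step 2: g^T H^(-1) g = sum_i g_i^2 / H_ii
  = (-1.4204)^2/8 + (-0.3601)^2/8 + (0.8394)^2/10 + (-0.9143)^2/12
  = 0.2522 + 0.0162 + 0.0705 + 0.0697 = 0.4085
Step 3: Objective decrease = 0.5 * g^T H^(-1) g = 0.2043


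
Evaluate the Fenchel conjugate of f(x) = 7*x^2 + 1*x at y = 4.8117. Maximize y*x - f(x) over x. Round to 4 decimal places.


f*(y) = sup_x {y*x - a*x^2 - b*x} = sup_x {(y-b)*x - a*x^2}
FOC: (y - b) - 2a*x = 0 => x* = (y - b)/(2a)
x* = (4.8117 - 1)/(2*7) = 0.2723
f*(4.8117) = (y-b)^2/(4a) = (4.8117 - 1)^2/(4*7)
= 14.5291/28 = 0.5189


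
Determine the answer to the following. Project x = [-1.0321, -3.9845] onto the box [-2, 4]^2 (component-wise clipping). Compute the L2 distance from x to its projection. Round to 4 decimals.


Project each component onto [-2, 4].
clip(-1.0321) = -1.0321, clip(-3.9845) = -2.0
Projection = [-1.0321, -2.0]
Squared diffs: [0.0, 3.9382]
Distance = sqrt(3.9382) = 1.9845


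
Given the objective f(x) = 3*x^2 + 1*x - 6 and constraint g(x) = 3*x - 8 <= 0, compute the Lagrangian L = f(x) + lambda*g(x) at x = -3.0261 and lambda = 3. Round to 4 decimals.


Step 1: Evaluate f(x).
f(-3.0261) = 3*(-3.0261)^2 + 1*(-3.0261) - 6 = 18.4457
Step 2: Evaluate g(x).
g(-3.0261) = 3*-3.0261 - 8 = -17.0783
Step 3: Compute Lagrangian.
L = 18.4457 + 3*-17.0783 = -32.7892


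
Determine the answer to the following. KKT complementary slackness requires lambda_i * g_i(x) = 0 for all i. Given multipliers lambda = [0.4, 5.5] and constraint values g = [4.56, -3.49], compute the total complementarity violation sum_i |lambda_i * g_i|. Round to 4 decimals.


KKT complementary slackness check:
lambda_1 * g_1 = 0.4 * 4.56 = 1.824
lambda_2 * g_2 = 5.5 * -3.49 = -19.195
Total violation = 1.824 + 19.195 = 21.019


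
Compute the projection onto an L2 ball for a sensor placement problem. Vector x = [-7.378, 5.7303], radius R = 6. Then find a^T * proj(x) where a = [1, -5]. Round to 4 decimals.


Step 1: Compute ||x|| (intermediates to 6 decimals).
||x|| = sqrt((-7.378)^2 + 5.7303^2) = 9.341907
Step 2: Project.
Since ||x|| > R, scale = R/||x|| = 6/9.341907 = 0.642267, proj(x) = scale * x
proj(x) = [-4.738646, 3.680383]
Step 3: Dot product.
a^T * proj(x) = 1*(-4.738646) - 5*3.680383 = -23.1406


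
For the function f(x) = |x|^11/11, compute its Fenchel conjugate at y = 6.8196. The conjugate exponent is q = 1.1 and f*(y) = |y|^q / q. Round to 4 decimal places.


The conjugate exponent q satisfies 1/p + 1/q = 1.
p = 11, so q = 11/(11 - 1) = 1.1
|y|^q = 6.8196^1.1 = 8.2629
f*(6.8196) = 8.2629 / 1.1 = 7.5118


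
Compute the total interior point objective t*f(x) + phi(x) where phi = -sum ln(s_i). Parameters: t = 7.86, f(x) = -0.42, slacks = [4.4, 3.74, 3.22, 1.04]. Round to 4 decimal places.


Step 1: Compute log-barrier.
ln values: [1.4816, 1.3191, 1.1694, 0.0392]
phi = -(1.4816 + 1.3191 + 1.1694 + 0.0392) = -4.0093
Step 2: Compute augmented objective.
t*f(x) = 7.86*-0.42 = -3.3012
Total = -3.3012 - 4.0093 = -7.3105


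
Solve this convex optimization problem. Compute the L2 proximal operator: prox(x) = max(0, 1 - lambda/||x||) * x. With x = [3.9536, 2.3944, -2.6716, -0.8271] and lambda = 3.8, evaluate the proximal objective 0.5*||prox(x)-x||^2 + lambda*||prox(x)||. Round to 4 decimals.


Step 1: Compute ||x||.
||x|| = 5.4024
Step 2: Compute scaling factor.
scale = max(0, 1 - 3.8/5.4024) = 0.2966
Step 3: prox(x) = [1.1727, 0.7102, -0.7924, -0.2453]
||prox(x)|| = 1.6024
Step 4: Proximal objective.
0.5*||prox-x||^2 = 7.22
lambda*||prox|| = 6.0891
Total = 13.309


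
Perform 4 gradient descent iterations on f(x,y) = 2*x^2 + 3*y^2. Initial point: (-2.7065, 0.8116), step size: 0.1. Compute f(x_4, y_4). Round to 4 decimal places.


Gradient descent on f(x,y) = 2*x^2 + 3*y^2.
Starting point: (-2.7065, 0.8116), alpha = 0.1
Step 1: grad_x = 2*2*-2.7065 = -10.826, grad_y = 2*3*0.8116 = 4.8696
  x_1 = -2.7065 - 0.1*-10.826 = -1.6239
  y_1 = 0.8116 - 0.1*4.8696 = 0.3246
Step 2: grad_x = 2*2*-1.6239 = -6.4956, grad_y = 2*3*0.3246 = 1.9478
  x_2 = -1.6239 - 0.1*-6.4956 = -0.9743
  y_2 = 0.3246 - 0.1*1.9478 = 0.1299
Step 3: grad_x = 2*2*-0.9743 = -3.8974, grad_y = 2*3*0.1299 = 0.7791
  x_3 = -0.9743 - 0.1*-3.8974 = -0.5846
  y_3 = 0.1299 - 0.1*0.7791 = 0.0519
Step 4: grad_x = 2*2*-0.5846 = -2.3384, grad_y = 2*3*0.0519 = 0.3117
  x_4 = -0.5846 - 0.1*-2.3384 = -0.3508
  y_4 = 0.0519 - 0.1*0.3117 = 0.0208
f(-0.3508, 0.0208) = 2*(-0.3508)^2 + 3*0.0208^2 = 0.2474


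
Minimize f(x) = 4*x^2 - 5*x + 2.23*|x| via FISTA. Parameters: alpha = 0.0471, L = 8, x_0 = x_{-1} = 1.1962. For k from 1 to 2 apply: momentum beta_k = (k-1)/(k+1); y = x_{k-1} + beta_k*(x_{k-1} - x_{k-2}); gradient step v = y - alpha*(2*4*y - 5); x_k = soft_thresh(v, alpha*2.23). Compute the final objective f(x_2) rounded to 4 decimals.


FISTA on f(x) = 4*x^2 - 5*x + 2.23*|x|
L = 8, alpha = 0.0471
Iteration 1: beta = 0.0, y = 1.1962 + 0.0*(1.1962 - 1.1962) = 1.1962
  grad(y) = 4.5696, v = y - alpha*grad = 0.981
  prox(v) = soft_thresh(0.981, 0.105) = 0.8759
Iteration 2: beta = 0.3333, y = 0.8759 + 0.3333*(0.8759 - 1.1962) = 0.7692
  grad(y) = 1.1535, v = y - alpha*grad = 0.7149
  prox(v) = soft_thresh(0.7149, 0.105) = 0.6098
f(x_2) = 4*0.6098^2 - 5*0.6098 + 2.23*|0.6098| = -0.2017


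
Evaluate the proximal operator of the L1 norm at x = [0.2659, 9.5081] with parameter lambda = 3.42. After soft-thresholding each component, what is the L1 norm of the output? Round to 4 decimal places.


Soft-thresholding with lambda = 3.42:
prox(0.2659) = sign(0.2659)*max(|0.2659| - 3.42, 0) = 0.0
prox(9.5081) = sign(9.5081)*max(|9.5081| - 3.42, 0) = 6.0881
prox(x) = [0.0, 6.0881]
||prox(x)||_1 = 0.0 + 6.0881 = 6.0881


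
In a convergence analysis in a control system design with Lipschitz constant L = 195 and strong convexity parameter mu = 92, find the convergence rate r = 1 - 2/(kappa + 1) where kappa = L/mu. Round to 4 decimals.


Step 1: Compute the condition number.
kappa = L/mu = 195/92 = 2.1196
Step 2: Compute the convergence rate.
r = 1 - 2/(kappa + 1) = 1 - 2*mu/(L + mu) = (L - mu)/(L + mu) = 103/287 = 0.3589


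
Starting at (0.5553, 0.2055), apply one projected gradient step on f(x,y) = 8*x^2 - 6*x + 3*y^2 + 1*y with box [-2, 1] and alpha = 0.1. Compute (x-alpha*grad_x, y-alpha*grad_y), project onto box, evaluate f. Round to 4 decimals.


Step 1: Compute gradient at (0.5553, 0.2055).
grad_x = 2*8*0.5553 - 6 = 2.8848
grad_y = 2*3*0.2055 + 1 = 2.233
Step 2: Gradient step.
x_raw = 0.5553 - 0.1*2.8848 = 0.2668
y_raw = 0.2055 - 0.1*2.233 = -0.0178
Step 3: Project onto [-2, 1].
x_proj = clip(0.2668) = 0.2668
y_proj = clip(-0.0178) = -0.0178
Step 4: Evaluate f.
f(0.2668, -0.0178) = -1.0482


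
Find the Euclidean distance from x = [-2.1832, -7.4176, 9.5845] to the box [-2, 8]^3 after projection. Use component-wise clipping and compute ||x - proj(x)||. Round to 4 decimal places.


Project each component onto [-2, 8].
clip(-2.1832) = -2.0, clip(-7.4176) = -2.0, clip(9.5845) = 8.0
Projection = [-2.0, -2.0, 8.0]
Squared diffs: [0.0336, 29.3504, 2.5106]
Distance = sqrt(31.8946) = 5.6475


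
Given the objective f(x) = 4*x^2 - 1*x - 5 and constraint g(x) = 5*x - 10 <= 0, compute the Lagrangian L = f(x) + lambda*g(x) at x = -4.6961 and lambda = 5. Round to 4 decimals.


Step 1: Evaluate f(x).
f(-4.6961) = 4*(-4.6961)^2 - 1*(-4.6961) - 5 = 87.9095
Step 2: Evaluate g(x).
g(-4.6961) = 5*-4.6961 - 10 = -33.4805
Step 3: Compute Lagrangian.
L = 87.9095 + 5*-33.4805 = -79.493


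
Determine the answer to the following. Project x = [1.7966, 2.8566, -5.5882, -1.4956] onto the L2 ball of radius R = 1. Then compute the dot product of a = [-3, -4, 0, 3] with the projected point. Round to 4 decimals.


Step 1: Compute ||x|| (intermediates to 6 decimals).
||x|| = sqrt(1.7966^2 + 2.8566^2 + (-5.5882)^2 + (-1.4956)^2) = 6.697218
Step 2: Project.
Since ||x|| > R, scale = R/||x|| = 1/6.697218 = 0.149316, proj(x) = scale * x
proj(x) = [0.268261, 0.426536, -0.834408, -0.223317]
Step 3: Dot product.
a^T * proj(x) = -3*0.268261 - 4*0.426536 + 0*(-0.834408) + 3*(-0.223317) = -3.1809


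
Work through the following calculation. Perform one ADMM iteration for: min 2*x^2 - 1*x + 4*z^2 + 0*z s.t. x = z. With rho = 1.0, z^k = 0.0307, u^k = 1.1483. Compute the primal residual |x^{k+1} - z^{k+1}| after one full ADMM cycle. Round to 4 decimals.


ADMM iteration with rho = 1.0, z^k = 0.0307, u^k = 1.1483
Step 1: x-update.
Minimize 2*x^2 - 1*x + (1.0/2)*(x - 0.0307 + 1.1483)^2
FOC: (2*2 + 1.0)*x = 1 + 1.0*(0.0307 - 1.1483)
x^{k+1} = -0.0235
Step 2: z-update.
Minimize 4*z^2 + 0*z + (1.0/2)*(-0.0235 - z + 1.1483)^2
FOC: (2*4 + 1.0)*z = 0 + 1.0*(-0.0235 + 1.1483)
z^{k+1} = 0.125
Step 3: u-update.
u^{k+1} = 1.1483 - 0.0235 - 0.125 = 0.9998
Step 4: Primal residual = |-0.0235 - 0.125| = 0.1485


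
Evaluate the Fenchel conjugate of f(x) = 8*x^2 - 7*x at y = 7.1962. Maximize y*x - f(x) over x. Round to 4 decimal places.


f*(y) = sup_x {y*x - a*x^2 - b*x} = sup_x {(y-b)*x - a*x^2}
FOC: (y - b) - 2a*x = 0 => x* = (y - b)/(2a)
x* = (7.1962 + 7)/(2*8) = 0.8873
f*(7.1962) = (y-b)^2/(4a) = (7.1962 + 7)^2/(4*8)
= 201.5321/32 = 6.2979


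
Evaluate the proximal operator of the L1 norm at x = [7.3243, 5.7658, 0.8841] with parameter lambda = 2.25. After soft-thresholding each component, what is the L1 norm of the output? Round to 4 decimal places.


Soft-thresholding with lambda = 2.25:
prox(7.3243) = sign(7.3243)*max(|7.3243| - 2.25, 0) = 5.0743
prox(5.7658) = sign(5.7658)*max(|5.7658| - 2.25, 0) = 3.5158
prox(0.8841) = sign(0.8841)*max(|0.8841| - 2.25, 0) = 0.0
prox(x) = [5.0743, 3.5158, 0.0]
||prox(x)||_1 = 5.0743 + 3.5158 + 0.0 = 8.5901


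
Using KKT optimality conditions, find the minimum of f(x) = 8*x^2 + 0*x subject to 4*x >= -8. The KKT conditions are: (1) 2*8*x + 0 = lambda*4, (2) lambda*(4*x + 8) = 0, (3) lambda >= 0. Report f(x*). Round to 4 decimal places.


Step 1: Try lambda = 0 (constraint inactive).
Stationarity: 2*8*x + 0 = 0
x* = 0/(2*8) = 0.0
Check constraint: 4*0.0 = 0.0 >= -8 -- satisfied.
Step 2: Compute optimal value.
f(x*) = 8*0.0^2 + 0*0.0 = 0.0


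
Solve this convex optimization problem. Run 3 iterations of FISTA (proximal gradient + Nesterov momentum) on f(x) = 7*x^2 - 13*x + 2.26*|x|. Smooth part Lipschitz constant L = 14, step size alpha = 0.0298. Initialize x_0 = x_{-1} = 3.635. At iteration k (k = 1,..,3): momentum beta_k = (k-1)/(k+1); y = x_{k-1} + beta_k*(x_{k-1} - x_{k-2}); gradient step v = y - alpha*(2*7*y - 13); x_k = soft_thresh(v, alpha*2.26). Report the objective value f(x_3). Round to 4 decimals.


FISTA on f(x) = 7*x^2 - 13*x + 2.26*|x|
L = 14, alpha = 0.0298
Iteration 1: beta = 0.0, y = 3.635 + 0.0*(3.635 - 3.635) = 3.635
  grad(y) = 37.89, v = y - alpha*grad = 2.5059
  prox(v) = soft_thresh(2.5059, 0.0673) = 2.4385
Iteration 2: beta = 0.3333, y = 2.4385 + 0.3333*(2.4385 - 3.635) = 2.0397
  grad(y) = 15.5559, v = y - alpha*grad = 1.5761
  prox(v) = soft_thresh(1.5761, 0.0673) = 1.5088
Iteration 3: beta = 0.5, y = 1.5088 + 0.5*(1.5088 - 2.4385) = 1.0439
  grad(y) = 1.6149, v = y - alpha*grad = 0.9958
  prox(v) = soft_thresh(0.9958, 0.0673) = 0.9285
f(x_3) = 7*0.9285^2 - 13*0.9285 + 2.26*|0.9285| = -3.9374


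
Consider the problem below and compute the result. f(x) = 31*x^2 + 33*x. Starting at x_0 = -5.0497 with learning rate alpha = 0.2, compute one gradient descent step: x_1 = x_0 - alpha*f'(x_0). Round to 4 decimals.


We compute the gradient at x_0 and apply the update.
f'(x) = 62*x + 33
f'(-5.0497) = 62*-5.0497 + 33 = -280.0814
x_1 = -5.0497 - 0.2*-280.0814 = 50.9666


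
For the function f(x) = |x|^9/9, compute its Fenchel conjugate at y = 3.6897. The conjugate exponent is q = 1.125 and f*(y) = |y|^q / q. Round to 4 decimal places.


The conjugate exponent q satisfies 1/p + 1/q = 1.
p = 9, so q = 9/(9 - 1) = 1.125
|y|^q = 3.6897^1.125 = 4.3438
f*(3.6897) = 4.3438 / 1.125 = 3.8611


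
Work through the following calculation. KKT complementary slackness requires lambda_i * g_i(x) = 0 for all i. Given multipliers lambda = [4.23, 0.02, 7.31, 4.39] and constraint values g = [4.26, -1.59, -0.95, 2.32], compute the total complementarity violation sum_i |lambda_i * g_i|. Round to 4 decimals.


KKT complementary slackness check:
lambda_1 * g_1 = 4.23 * 4.26 = 18.0198
lambda_2 * g_2 = 0.02 * -1.59 = -0.0318
lambda_3 * g_3 = 7.31 * -0.95 = -6.9445
lambda_4 * g_4 = 4.39 * 2.32 = 10.1848
Total violation = 18.0198 + 0.0318 + 6.9445 + 10.1848 = 35.1809


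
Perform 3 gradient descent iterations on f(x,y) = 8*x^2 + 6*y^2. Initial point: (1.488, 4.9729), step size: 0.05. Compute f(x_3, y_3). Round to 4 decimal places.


Gradient descent on f(x,y) = 8*x^2 + 6*y^2.
Starting point: (1.488, 4.9729), alpha = 0.05
Step 1: grad_x = 2*8*1.488 = 23.808, grad_y = 2*6*4.9729 = 59.6748
  x_1 = 1.488 - 0.05*23.808 = 0.2976
  y_1 = 4.9729 - 0.05*59.6748 = 1.9892
Step 2: grad_x = 2*8*0.2976 = 4.7616, grad_y = 2*6*1.9892 = 23.8699
  x_2 = 0.2976 - 0.05*4.7616 = 0.0595
  y_2 = 1.9892 - 0.05*23.8699 = 0.7957
Step 3: grad_x = 2*8*0.0595 = 0.9523, grad_y = 2*6*0.7957 = 9.548
  x_3 = 0.0595 - 0.05*0.9523 = 0.0119
  y_3 = 0.7957 - 0.05*9.548 = 0.3183
f(0.0119, 0.3183) = 8*0.0119^2 + 6*0.3183^2 = 0.6089


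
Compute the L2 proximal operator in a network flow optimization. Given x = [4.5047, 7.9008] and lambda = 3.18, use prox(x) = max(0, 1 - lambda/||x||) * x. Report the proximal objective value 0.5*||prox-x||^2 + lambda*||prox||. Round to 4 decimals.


Step 1: Compute ||x||.
||x|| = 9.0948
Step 2: Compute scaling factor.
scale = max(0, 1 - 3.18/9.0948) = 0.6503
Step 3: prox(x) = [2.9296, 5.1383]
||prox(x)|| = 5.9148
Step 4: Proximal objective.
0.5*||prox-x||^2 = 5.0562
lambda*||prox|| = 18.8091
Total = 23.8652


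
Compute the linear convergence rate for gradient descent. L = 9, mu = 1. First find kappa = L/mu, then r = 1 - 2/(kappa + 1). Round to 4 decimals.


Step 1: Compute the condition number.
kappa = L/mu = 9/1 = 9.0
Step 2: Compute the convergence rate.
r = 1 - 2/(kappa + 1) = 1 - 2*mu/(L + mu) = (L - mu)/(L + mu) = 8/10 = 0.8


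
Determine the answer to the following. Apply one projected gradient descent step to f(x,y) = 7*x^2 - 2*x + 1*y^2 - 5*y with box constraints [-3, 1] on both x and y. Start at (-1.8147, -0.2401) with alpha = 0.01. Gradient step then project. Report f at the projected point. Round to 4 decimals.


Step 1: Compute gradient at (-1.8147, -0.2401).
grad_x = 2*7*-1.8147 - 2 = -27.4058
grad_y = 2*1*-0.2401 - 5 = -5.4802
Step 2: Gradient step.
x_raw = -1.8147 - 0.01*-27.4058 = -1.5406
y_raw = -0.2401 - 0.01*-5.4802 = -0.1853
Step 3: Project onto [-3, 1].
x_proj = clip(-1.5406) = -1.5406
y_proj = clip(-0.1853) = -0.1853
Step 4: Evaluate f.
f(-1.5406, -0.1853) = 20.6572


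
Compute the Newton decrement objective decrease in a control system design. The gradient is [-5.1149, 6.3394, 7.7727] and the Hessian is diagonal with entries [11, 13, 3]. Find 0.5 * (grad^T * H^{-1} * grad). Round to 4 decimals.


Step 1: H is diagonal, so H^(-1) * g = [-0.465, 0.4876, 2.5909].
Step 2: g^T H^(-1) g = sum_i g_i^2 / H_ii
  = (-5.1149)^2/11 + (6.3394)^2/13 + (7.7727)^2/3
  = 2.3784 + 3.0914 + 20.1383 = 25.6081
Step 3: Objective decrease = 0.5 * g^T H^(-1) g = 12.804


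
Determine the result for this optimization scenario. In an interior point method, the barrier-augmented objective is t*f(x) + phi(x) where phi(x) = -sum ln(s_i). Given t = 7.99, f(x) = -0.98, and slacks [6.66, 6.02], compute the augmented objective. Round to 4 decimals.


Step 1: Compute log-barrier.
ln values: [1.8961, 1.7951]
phi = -(1.8961 + 1.7951) = -3.6912
Step 2: Compute augmented objective.
t*f(x) = 7.99*-0.98 = -7.8302
Total = -7.8302 - 3.6912 = -11.5214


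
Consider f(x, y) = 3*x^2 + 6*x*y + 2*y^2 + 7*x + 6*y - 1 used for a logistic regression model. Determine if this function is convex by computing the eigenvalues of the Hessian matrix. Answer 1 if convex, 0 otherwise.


The Hessian of f(x,y) = 3*x^2 + 6*x*y + 2*y^2 + 7*x + 6*y - 1 is:
H = [[6, 6], [6, 4]]
Trace = 6 + 4 = 10
Determinant = 6*4 - (6)^2 = -12
Discriminant = (10)^2 - 4*-12 = 148.0
Eigenvalues: lambda_1 = -1.0828, lambda_2 = 11.0828
The function is not convex.

0


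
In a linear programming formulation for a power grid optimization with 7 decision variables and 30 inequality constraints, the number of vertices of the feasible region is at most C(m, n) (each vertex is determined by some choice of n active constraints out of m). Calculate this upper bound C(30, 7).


Each vertex corresponds to some choice of n active constraints out of m, so the number of vertices is at most C(m, n) = m! / (n!(m-n)!).
m = 30, n = 7
Numerator: 30 * 29 * 28 * 27 * 26 * 25 * 24
Denominator: 7! = 5040
C(30, 7) = 2035800


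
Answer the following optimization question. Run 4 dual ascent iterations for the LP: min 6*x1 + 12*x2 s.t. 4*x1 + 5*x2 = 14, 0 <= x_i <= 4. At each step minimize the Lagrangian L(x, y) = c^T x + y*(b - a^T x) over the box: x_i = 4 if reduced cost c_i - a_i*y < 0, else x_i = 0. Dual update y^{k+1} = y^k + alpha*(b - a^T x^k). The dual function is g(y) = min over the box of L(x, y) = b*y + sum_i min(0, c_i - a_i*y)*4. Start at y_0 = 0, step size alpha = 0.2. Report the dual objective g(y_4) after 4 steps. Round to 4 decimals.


Dual ascent for LP: min 6*x1 + 12*x2, 4*x1 + 5*x2 = 14, 0 <= x_i <= 4
Step 1: y^k = 0.0, reduced costs: (6.0, 12.0)
  x^k = (0.0, 0.0), subgradient = b - a^T x = 14.0
  y^{k+1} = 0.0 + 0.2*14.0 = 2.8
Step 2: y^k = 2.8, reduced costs: (-5.2, -2.0)
  x^k = (4.0, 4.0), subgradient = b - a^T x = -22.0
  y^{k+1} = 2.8 + 0.2*-22.0 = -1.6
Step 3: y^k = -1.6, reduced costs: (12.4, 20.0)
  x^k = (0.0, 0.0), subgradient = b - a^T x = 14.0
  y^{k+1} = -1.6 + 0.2*14.0 = 1.2
Step 4: y^k = 1.2, reduced costs: (1.2, 6.0)
  x^k = (0.0, 0.0), subgradient = b - a^T x = 14.0
  y^{k+1} = 1.2 + 0.2*14.0 = 4.0
Dual objective at y_4 = 4.0: reduced costs (-10.0, -8.0), box minimizer x = (4.0, 4.0)
g(y_4) = b*y + (c1 - a1*y)*x1 + (c2 - a2*y)*x2 = 14*4.0 + (-10.0)*4.0 + (-8.0)*4.0 = 56.0 - 40.0 - 32.0 = -16.0


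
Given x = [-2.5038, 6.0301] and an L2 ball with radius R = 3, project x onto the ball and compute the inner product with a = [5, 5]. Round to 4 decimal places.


Step 1: Compute ||x|| (intermediates to 6 decimals).
||x|| = sqrt((-2.5038)^2 + 6.0301^2) = 6.529251
Step 2: Project.
Since ||x|| > R, scale = R/||x|| = 3/6.529251 = 0.459471, proj(x) = scale * x
proj(x) = [-1.150423, 2.770656]
Step 3: Dot product.
a^T * proj(x) = 5*(-1.150423) + 5*2.770656 = 8.1012


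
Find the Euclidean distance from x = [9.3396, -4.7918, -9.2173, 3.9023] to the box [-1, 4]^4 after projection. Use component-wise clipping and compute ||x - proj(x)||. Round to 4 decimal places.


Project each component onto [-1, 4].
clip(9.3396) = 4.0, clip(-4.7918) = -1.0, clip(-9.2173) = -1.0, clip(3.9023) = 3.9023
Projection = [4.0, -1.0, -1.0, 3.9023]
Squared diffs: [28.5113, 14.3777, 67.524, 0.0]
Distance = sqrt(110.413) = 10.5078


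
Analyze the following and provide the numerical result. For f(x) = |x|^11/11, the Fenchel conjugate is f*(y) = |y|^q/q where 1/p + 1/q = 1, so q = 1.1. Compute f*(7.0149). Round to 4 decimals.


The conjugate exponent q satisfies 1/p + 1/q = 1.
p = 11, so q = 11/(11 - 1) = 1.1
|y|^q = 7.0149^1.1 = 8.5236
f*(7.0149) = 8.5236 / 1.1 = 7.7487


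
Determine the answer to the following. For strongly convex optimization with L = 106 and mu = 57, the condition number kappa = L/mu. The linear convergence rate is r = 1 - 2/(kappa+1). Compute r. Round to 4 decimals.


Step 1: Compute the condition number.
kappa = L/mu = 106/57 = 1.8596
Step 2: Compute the convergence rate.
r = 1 - 2/(kappa + 1) = 1 - 2*mu/(L + mu) = (L - mu)/(L + mu) = 49/163 = 0.3006


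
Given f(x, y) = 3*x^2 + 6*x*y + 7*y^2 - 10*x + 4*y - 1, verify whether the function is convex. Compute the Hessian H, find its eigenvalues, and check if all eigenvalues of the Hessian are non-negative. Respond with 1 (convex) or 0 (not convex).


The Hessian of f(x,y) = 3*x^2 + 6*x*y + 7*y^2 - 10*x + 4*y - 1 is:
H = [[6, 6], [6, 14]]
Trace = 6 + 14 = 20
Determinant = 6*14 - (6)^2 = 48
Discriminant = (20)^2 - 4*48 = 208.0
Eigenvalues: lambda_1 = 2.7889, lambda_2 = 17.2111
The function is convex.

1


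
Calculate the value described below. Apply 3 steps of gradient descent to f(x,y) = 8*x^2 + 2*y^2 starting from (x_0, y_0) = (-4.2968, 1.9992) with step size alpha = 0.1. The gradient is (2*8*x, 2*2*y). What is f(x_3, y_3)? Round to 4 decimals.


Gradient descent on f(x,y) = 8*x^2 + 2*y^2.
Starting point: (-4.2968, 1.9992), alpha = 0.1
Step 1: grad_x = 2*8*-4.2968 = -68.7488, grad_y = 2*2*1.9992 = 7.9968
  x_1 = -4.2968 - 0.1*-68.7488 = 2.5781
  y_1 = 1.9992 - 0.1*7.9968 = 1.1995
Step 2: grad_x = 2*8*2.5781 = 41.2493, grad_y = 2*2*1.1995 = 4.7981
  x_2 = 2.5781 - 0.1*41.2493 = -1.5468
  y_2 = 1.1995 - 0.1*4.7981 = 0.7197
Step 3: grad_x = 2*8*-1.5468 = -24.7496, grad_y = 2*2*0.7197 = 2.8788
  x_3 = -1.5468 - 0.1*-24.7496 = 0.9281
  y_3 = 0.7197 - 0.1*2.8788 = 0.4318
f(0.9281, 0.4318) = 8*0.9281^2 + 2*0.4318^2 = 7.264


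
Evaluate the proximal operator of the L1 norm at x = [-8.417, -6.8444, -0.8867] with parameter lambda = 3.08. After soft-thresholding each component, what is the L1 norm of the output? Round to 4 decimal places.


Soft-thresholding with lambda = 3.08:
prox(-8.417) = sign(-8.417)*max(|-8.417| - 3.08, 0) = -5.337
prox(-6.8444) = sign(-6.8444)*max(|-6.8444| - 3.08, 0) = -3.7644
prox(-0.8867) = sign(-0.8867)*max(|-0.8867| - 3.08, 0) = 0.0
prox(x) = [-5.337, -3.7644, 0.0]
||prox(x)||_1 = 5.337 + 3.7644 + 0.0 = 9.1014


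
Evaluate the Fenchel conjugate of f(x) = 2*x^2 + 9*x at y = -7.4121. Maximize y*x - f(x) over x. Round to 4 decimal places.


f*(y) = sup_x {y*x - a*x^2 - b*x} = sup_x {(y-b)*x - a*x^2}
FOC: (y - b) - 2a*x = 0 => x* = (y - b)/(2a)
x* = (-7.4121 - 9)/(2*2) = -4.103
f*(-7.4121) = (y-b)^2/(4a) = (-7.4121 - 9)^2/(4*2)
= 269.357/8 = 33.6696


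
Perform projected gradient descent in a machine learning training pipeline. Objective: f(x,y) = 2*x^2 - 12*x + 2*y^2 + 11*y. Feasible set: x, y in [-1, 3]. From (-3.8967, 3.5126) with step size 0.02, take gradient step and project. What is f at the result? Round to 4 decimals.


Step 1: Compute gradient at (-3.8967, 3.5126).
grad_x = 2*2*-3.8967 - 12 = -27.5868
grad_y = 2*2*3.5126 + 11 = 25.0504
Step 2: Gradient step.
x_raw = -3.8967 - 0.02*-27.5868 = -3.345
y_raw = 3.5126 - 0.02*25.0504 = 3.0116
Step 3: Project onto [-1, 3].
x_proj = clip(-3.345) = -1.0
y_proj = clip(3.0116) = 3.0
Step 4: Evaluate f.
f(-1.0, 3.0) = 65.0
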